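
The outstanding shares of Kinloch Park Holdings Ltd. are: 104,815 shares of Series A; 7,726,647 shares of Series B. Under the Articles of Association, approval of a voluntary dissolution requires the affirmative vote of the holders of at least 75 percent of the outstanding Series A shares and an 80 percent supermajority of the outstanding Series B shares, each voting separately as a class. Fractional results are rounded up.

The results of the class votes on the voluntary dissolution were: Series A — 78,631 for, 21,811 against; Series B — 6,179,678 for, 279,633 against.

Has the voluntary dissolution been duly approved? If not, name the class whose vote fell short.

Not approved — the Series B shares did not give the required vote.

Series A: 3/4 of 104815 = 78611.25, rounded up to 78612; 78,612 required, 78,631 in favor — approved.
Series B: 4/5 of 7726647 = 6181317.60, rounded up to 6181318; 6,181,318 required, 6,179,678 in favor — not approved.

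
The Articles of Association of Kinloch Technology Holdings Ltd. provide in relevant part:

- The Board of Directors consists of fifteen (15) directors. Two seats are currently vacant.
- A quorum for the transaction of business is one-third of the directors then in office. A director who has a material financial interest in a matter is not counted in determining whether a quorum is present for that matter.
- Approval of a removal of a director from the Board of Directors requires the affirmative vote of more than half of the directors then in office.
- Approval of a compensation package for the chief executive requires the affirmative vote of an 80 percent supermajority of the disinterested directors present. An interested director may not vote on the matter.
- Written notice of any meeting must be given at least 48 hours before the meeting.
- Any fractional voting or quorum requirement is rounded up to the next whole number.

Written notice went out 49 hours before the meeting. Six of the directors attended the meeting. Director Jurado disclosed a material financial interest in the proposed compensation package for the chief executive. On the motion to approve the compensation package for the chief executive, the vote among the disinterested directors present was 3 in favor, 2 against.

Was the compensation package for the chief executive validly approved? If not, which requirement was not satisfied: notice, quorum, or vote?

Invalid — vote requirement not satisfied.

Notice: 49 hours given; 48 required (49 ≥ 48). Satisfied.
Quorum: 6 present, but the 1 interested director does not count, leaving 5. Quorum is 5. Satisfied.
Vote: the compensation package for the chief executive requires four-fifths of the disinterested directors present (6 − 1 = 5). 4/5 of 5 = 4, so 4 affirmative votes are needed; 3 voted in favor. Not satisfied.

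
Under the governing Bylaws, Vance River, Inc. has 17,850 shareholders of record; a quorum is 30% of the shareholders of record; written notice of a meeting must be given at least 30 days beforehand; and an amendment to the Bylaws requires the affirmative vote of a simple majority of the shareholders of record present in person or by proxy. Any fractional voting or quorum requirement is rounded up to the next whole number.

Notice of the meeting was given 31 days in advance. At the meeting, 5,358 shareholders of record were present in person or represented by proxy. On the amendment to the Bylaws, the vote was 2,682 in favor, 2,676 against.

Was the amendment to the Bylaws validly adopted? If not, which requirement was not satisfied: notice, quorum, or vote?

Notice: 31 days given; 30 required. Satisfied.
Quorum: 30% of 17,850 = 5,355; 5,358 present. Satisfied.
Vote: requires a majority of those present (5,358); a majority of 5358 is 2680, so 2,680 needed; 2,682 in favor. Satisfied.

Valid — all requirements satisfied.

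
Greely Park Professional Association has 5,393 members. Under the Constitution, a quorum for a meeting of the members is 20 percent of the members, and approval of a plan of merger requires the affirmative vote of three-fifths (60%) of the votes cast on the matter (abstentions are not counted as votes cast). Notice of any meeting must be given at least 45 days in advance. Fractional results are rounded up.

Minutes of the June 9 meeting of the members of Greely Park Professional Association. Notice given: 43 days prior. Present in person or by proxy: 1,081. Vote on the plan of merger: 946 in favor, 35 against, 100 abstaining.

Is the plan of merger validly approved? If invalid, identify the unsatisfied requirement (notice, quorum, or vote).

Notice: 43 days given; 45 required. Not satisfied.
Quorum: 20% of 5,393 = 1,078.60, rounded up to 1,079; 1,081 present. Satisfied.
Vote: requires three-fifths of the votes cast (1,081 − 100 abstaining = 981); 3/5 of 981 = 588.60, rounded up to 589, so 589 needed; 946 in favor. Satisfied.

Invalid — notice requirement not satisfied.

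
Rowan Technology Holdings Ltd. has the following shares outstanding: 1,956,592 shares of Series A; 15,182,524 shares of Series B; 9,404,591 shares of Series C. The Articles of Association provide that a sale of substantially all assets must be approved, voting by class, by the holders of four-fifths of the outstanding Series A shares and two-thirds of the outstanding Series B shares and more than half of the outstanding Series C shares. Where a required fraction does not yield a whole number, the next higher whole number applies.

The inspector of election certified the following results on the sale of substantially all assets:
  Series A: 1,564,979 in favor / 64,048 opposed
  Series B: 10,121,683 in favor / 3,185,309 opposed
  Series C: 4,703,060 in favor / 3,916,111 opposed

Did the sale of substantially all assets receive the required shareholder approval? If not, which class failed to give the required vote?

Series A: 4/5 of 1956592 = 1565273.60, rounded up to 1565274; 1,565,274 required, 1,564,979 in favor — not approved.
Series B: 2/3 of 15182524 = 10121682.67, rounded up to 10121683; 10,121,683 required, 10,121,683 in favor — approved.
Series C: a majority of 9404591 is 4702296; 4,702,296 required, 4,703,060 in favor — approved.

Not approved — the Series A shares did not give the required vote.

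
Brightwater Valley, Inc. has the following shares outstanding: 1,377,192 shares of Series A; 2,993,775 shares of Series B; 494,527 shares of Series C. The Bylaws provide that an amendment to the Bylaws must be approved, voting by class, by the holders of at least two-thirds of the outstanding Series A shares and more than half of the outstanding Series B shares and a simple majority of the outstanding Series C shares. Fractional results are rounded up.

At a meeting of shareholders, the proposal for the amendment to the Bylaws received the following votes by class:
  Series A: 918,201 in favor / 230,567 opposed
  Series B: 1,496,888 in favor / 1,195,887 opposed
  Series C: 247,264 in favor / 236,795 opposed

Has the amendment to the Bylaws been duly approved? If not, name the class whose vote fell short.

Series A: 2/3 of 1377192 = 918128; 918,128 required, 918,201 in favor — approved.
Series B: a majority of 2993775 is 1496888; 1,496,888 required, 1,496,888 in favor — approved.
Series C: a majority of 494527 is 247264; 247,264 required, 247,264 in favor — approved.

Approved — every class gave the required vote.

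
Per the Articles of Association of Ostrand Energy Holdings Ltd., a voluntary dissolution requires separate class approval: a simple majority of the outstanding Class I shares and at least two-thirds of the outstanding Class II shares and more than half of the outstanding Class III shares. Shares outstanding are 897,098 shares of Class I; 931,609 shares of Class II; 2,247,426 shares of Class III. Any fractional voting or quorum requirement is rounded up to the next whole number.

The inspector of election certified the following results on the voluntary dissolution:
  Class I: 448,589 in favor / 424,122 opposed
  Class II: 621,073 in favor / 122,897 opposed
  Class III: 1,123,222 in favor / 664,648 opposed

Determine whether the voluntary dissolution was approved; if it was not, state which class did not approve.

Class I: a majority of 897098 is 448550; 448,550 required, 448,589 in favor — approved.
Class II: 2/3 of 931609 = 621072.67, rounded up to 621073; 621,073 required, 621,073 in favor — approved.
Class III: a majority of 2247426 is 1123714; 1,123,714 required, 1,123,222 in favor — not approved.

Not approved — the Class III shares did not give the required vote.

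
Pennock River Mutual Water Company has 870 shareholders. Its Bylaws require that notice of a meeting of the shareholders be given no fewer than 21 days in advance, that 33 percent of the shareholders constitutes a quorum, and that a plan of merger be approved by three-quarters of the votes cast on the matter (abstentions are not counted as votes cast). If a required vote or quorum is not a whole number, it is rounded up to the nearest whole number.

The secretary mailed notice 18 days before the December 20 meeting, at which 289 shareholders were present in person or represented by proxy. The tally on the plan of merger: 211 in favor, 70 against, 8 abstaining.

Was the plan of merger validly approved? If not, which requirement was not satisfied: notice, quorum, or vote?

Notice: 18 days given; 21 required. Not satisfied.
Quorum: 33% of 870 = 287.10, rounded up to 288; 289 present. Satisfied.
Vote: requires three-fourths of the votes cast (289 − 8 abstaining = 281); 3/4 of 281 = 210.75, rounded up to 211, so 211 needed; 211 in favor. Satisfied.

Invalid — notice requirement not satisfied.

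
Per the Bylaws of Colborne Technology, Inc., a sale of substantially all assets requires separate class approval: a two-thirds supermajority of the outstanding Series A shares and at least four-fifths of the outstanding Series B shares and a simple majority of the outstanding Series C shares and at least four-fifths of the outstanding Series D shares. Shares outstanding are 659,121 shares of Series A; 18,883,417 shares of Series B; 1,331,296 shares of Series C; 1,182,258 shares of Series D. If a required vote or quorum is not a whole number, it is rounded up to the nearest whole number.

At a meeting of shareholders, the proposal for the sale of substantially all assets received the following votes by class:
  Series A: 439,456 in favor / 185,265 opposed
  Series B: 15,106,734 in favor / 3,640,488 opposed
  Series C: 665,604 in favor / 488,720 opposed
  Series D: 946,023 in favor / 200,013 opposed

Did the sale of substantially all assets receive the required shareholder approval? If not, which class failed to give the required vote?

Not approved — the Series C shares did not give the required vote.

Series A: 2/3 of 659121 = 439414; 439,414 required, 439,456 in favor — approved.
Series B: 4/5 of 18883417 = 15106733.60, rounded up to 15106734; 15,106,734 required, 15,106,734 in favor — approved.
Series C: a majority of 1331296 is 665649; 665,649 required, 665,604 in favor — not approved.
Series D: 4/5 of 1182258 = 945806.40, rounded up to 945807; 945,807 required, 946,023 in favor — approved.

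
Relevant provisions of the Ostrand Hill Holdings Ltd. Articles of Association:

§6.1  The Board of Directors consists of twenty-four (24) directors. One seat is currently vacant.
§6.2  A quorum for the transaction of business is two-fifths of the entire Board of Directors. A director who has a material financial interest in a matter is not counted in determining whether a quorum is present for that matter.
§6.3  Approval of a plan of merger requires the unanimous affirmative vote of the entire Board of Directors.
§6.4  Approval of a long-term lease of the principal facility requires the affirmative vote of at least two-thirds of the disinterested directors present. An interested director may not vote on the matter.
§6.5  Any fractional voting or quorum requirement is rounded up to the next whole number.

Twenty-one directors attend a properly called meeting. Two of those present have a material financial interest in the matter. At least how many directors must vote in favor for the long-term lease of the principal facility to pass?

13

The long-term lease of the principal facility requires two-thirds of the disinterested directors present (21 − 2 = 19).
2/3 of 19 = 12.67, rounded up to 13.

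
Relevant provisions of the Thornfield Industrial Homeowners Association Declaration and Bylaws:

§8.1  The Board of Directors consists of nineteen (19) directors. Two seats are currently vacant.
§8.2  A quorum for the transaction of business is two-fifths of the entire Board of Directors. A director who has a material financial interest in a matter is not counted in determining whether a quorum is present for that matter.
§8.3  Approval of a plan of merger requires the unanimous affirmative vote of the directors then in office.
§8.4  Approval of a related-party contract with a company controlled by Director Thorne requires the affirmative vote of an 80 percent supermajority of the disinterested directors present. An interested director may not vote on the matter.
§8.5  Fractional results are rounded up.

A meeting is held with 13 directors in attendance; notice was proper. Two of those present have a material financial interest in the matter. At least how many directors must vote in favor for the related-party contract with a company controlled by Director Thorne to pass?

9

The related-party contract with a company controlled by Director Thorne requires four-fifths of the disinterested directors present (13 − 2 = 11).
4/5 of 11 = 8.80, rounded up to 9.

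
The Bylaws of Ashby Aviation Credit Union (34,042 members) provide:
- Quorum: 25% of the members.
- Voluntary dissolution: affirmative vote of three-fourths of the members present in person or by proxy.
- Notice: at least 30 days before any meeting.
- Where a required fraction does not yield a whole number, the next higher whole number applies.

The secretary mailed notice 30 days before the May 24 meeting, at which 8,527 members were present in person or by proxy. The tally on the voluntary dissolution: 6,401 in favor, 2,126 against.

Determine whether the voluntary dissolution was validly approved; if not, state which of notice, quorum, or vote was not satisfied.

Notice: 30 days given; 30 required. Satisfied.
Quorum: 25% of 34,042 = 8,510.50, rounded up to 8,511; 8,527 present. Satisfied.
Vote: requires three-fourths of those present (8,527); 3/4 of 8527 = 6395.25, rounded up to 6396, so 6,396 needed; 6,401 in favor. Satisfied.

Valid — all requirements satisfied.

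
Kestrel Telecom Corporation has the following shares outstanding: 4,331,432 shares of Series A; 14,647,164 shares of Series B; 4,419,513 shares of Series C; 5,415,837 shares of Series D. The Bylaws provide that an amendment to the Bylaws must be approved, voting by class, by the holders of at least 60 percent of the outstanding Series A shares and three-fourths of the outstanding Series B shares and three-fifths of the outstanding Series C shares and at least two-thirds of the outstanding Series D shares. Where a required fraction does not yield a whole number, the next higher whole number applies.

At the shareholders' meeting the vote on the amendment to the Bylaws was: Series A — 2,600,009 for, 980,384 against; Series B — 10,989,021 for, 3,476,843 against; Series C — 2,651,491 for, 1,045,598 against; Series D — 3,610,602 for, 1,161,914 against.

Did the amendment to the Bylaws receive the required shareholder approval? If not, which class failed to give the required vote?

Series A: 3/5 of 4331432 = 2598859.20, rounded up to 2598860; 2,598,860 required, 2,600,009 in favor — approved.
Series B: 3/4 of 14647164 = 10985373; 10,985,373 required, 10,989,021 in favor — approved.
Series C: 3/5 of 4419513 = 2651707.80, rounded up to 2651708; 2,651,708 required, 2,651,491 in favor — not approved.
Series D: 2/3 of 5415837 = 3610558; 3,610,558 required, 3,610,602 in favor — approved.

Not approved — the Series C shares did not give the required vote.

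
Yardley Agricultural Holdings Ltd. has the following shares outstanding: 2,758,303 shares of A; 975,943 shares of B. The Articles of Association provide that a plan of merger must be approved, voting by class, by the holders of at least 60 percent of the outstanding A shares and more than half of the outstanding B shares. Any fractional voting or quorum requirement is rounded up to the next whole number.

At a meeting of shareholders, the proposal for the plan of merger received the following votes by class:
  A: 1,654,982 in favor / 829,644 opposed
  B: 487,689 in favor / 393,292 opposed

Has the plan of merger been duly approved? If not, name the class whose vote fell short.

Not approved — the B shares did not give the required vote.

A: 3/5 of 2758303 = 1654981.80, rounded up to 1654982; 1,654,982 required, 1,654,982 in favor — approved.
B: a majority of 975943 is 487972; 487,972 required, 487,689 in favor — not approved.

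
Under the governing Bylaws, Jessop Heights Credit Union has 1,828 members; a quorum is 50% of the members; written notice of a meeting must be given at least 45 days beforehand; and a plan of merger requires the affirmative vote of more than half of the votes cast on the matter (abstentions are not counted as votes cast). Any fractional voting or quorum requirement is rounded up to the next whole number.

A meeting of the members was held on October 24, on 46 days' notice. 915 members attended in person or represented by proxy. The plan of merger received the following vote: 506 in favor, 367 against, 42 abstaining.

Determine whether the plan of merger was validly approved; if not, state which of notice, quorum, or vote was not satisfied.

Valid — all requirements satisfied.

Notice: 46 days given; 45 required. Satisfied.
Quorum: 50% of 1,828 = 914; 915 present. Satisfied.
Vote: requires a majority of the votes cast (915 − 42 abstaining = 873); a majority of 873 is 437, so 437 needed; 506 in favor. Satisfied.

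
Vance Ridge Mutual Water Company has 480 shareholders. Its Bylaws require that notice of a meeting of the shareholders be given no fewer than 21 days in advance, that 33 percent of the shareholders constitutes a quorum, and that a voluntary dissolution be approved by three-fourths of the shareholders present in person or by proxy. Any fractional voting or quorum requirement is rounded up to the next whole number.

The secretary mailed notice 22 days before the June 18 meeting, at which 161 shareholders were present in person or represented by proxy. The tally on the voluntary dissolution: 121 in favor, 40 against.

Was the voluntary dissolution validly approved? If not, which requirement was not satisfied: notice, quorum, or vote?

Notice: 22 days given; 21 required. Satisfied.
Quorum: 33% of 480 = 158.40, rounded up to 159; 161 present. Satisfied.
Vote: requires three-fourths of those present (161); 3/4 of 161 = 120.75, rounded up to 121, so 121 needed; 121 in favor. Satisfied.

Valid — all requirements satisfied.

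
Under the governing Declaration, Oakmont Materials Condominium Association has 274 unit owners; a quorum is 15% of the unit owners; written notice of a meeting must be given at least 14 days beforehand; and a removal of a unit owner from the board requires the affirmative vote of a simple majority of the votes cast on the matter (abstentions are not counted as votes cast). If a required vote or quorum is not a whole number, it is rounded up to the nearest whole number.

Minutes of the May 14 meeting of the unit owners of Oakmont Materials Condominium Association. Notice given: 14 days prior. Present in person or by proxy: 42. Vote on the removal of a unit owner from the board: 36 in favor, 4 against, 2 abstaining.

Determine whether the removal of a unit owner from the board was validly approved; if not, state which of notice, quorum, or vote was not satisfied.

Valid — all requirements satisfied.

Notice: 14 days given; 14 required. Satisfied.
Quorum: 15% of 274 = 41.10, rounded up to 42; 42 present. Satisfied.
Vote: requires a majority of the votes cast (42 − 2 abstaining = 40); a majority of 40 is 21, so 21 needed; 36 in favor. Satisfied.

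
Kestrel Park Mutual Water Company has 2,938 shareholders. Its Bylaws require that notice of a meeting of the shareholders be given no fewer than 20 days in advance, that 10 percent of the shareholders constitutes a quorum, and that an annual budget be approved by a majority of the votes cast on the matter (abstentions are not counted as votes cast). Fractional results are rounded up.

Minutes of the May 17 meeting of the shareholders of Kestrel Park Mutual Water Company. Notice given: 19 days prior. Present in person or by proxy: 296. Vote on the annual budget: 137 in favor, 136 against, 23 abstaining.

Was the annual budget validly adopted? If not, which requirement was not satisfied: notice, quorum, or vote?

Invalid — notice requirement not satisfied.

Notice: 19 days given; 20 required. Not satisfied.
Quorum: 10% of 2,938 = 293.80, rounded up to 294; 296 present. Satisfied.
Vote: requires a majority of the votes cast (296 − 23 abstaining = 273); a majority of 273 is 137, so 137 needed; 137 in favor. Satisfied.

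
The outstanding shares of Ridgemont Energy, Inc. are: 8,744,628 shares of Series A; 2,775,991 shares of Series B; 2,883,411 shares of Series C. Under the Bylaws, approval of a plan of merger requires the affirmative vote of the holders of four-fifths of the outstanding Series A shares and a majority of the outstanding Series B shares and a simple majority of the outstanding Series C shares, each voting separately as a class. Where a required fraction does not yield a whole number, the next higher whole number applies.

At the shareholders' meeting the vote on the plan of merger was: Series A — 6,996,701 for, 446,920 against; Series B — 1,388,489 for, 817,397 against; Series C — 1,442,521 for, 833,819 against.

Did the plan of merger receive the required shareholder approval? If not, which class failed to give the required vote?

Series A: 4/5 of 8744628 = 6995702.40, rounded up to 6995703; 6,995,703 required, 6,996,701 in favor — approved.
Series B: a majority of 2775991 is 1387996; 1,387,996 required, 1,388,489 in favor — approved.
Series C: a majority of 2883411 is 1441706; 1,441,706 required, 1,442,521 in favor — approved.

Approved — every class gave the required vote.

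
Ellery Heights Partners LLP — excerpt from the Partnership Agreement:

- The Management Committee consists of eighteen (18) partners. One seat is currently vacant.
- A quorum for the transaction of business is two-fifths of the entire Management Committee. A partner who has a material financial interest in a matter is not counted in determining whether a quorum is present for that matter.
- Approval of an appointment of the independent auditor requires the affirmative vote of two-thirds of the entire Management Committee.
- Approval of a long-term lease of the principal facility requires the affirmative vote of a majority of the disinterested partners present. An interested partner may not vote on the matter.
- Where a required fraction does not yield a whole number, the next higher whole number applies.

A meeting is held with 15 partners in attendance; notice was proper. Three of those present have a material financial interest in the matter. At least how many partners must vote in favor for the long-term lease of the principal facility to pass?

7

The long-term lease of the principal facility requires a majority of the disinterested partners present (15 − 3 = 12).
A majority of 12 is 7.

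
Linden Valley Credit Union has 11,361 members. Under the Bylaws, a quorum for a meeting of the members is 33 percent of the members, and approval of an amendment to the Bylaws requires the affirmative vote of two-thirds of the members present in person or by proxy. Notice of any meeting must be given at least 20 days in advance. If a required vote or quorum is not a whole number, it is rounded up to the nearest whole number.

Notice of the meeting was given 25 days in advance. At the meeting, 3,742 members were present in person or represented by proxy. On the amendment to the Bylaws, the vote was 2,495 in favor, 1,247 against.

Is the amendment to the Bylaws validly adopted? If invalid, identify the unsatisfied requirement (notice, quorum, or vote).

Invalid — quorum requirement not satisfied.

Notice: 25 days given; 20 required. Satisfied.
Quorum: 33% of 11,361 = 3,749.13, rounded up to 3,750; 3,742 present. Not satisfied.
Vote: requires two-thirds of those present (3,742); 2/3 of 3742 = 2494.67, rounded up to 2495, so 2,495 needed; 2,495 in favor. Satisfied.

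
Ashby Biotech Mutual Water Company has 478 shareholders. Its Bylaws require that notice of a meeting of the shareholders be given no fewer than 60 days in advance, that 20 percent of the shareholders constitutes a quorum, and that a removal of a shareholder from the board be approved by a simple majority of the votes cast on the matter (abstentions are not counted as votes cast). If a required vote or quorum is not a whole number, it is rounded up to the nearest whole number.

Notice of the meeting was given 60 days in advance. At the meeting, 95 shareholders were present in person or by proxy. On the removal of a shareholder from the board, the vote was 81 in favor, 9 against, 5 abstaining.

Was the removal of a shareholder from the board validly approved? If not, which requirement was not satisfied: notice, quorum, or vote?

Notice: 60 days given; 60 required. Satisfied.
Quorum: 20% of 478 = 95.60, rounded up to 96; 95 present. Not satisfied.
Vote: requires a majority of the votes cast (95 − 5 abstaining = 90); a majority of 90 is 46, so 46 needed; 81 in favor. Satisfied.

Invalid — quorum requirement not satisfied.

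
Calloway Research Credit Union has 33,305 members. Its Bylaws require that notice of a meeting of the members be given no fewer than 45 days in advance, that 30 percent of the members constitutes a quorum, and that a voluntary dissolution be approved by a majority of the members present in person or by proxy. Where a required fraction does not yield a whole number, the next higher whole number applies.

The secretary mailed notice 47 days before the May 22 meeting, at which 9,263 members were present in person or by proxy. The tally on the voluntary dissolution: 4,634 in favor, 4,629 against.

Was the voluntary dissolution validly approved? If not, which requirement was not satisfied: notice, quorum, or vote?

Invalid — quorum requirement not satisfied.

Notice: 47 days given; 45 required. Satisfied.
Quorum: 30% of 33,305 = 9,991.50, rounded up to 9,992; 9,263 present. Not satisfied.
Vote: requires a majority of those present (9,263); a majority of 9263 is 4632, so 4,632 needed; 4,634 in favor. Satisfied.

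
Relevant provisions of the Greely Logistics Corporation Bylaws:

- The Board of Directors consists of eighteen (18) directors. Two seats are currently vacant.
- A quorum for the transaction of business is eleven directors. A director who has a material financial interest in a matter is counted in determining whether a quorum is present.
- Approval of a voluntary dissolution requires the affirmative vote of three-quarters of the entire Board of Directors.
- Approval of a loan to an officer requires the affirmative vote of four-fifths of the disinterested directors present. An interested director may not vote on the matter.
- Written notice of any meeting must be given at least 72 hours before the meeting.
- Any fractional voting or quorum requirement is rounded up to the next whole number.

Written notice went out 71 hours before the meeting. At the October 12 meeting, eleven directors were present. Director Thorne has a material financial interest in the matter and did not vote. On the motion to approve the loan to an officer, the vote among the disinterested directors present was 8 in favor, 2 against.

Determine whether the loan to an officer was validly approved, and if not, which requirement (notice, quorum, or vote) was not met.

Notice: 71 hours given; 72 required (71 < 72). Not satisfied.
Quorum: 11 present (interested directors count toward quorum); quorum is 11. Satisfied.
Vote: the loan to an officer requires four-fifths of the disinterested directors present (11 − 1 = 10). 4/5 of 10 = 8, so 8 affirmative votes are needed; 8 voted in favor. Satisfied.

Invalid — notice requirement not satisfied.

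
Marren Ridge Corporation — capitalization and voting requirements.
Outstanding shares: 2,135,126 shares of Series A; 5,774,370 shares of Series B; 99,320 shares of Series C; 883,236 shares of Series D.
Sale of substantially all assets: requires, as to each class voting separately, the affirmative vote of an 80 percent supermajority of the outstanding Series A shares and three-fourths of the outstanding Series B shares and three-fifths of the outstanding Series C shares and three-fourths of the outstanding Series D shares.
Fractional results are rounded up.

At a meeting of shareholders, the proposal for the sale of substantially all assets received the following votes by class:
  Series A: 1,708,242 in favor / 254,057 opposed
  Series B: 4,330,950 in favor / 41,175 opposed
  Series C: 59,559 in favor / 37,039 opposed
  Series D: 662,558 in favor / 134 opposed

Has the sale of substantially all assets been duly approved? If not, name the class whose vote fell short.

Not approved — the Series C shares did not give the required vote.

Series A: 4/5 of 2135126 = 1708100.80, rounded up to 1708101; 1,708,101 required, 1,708,242 in favor — approved.
Series B: 3/4 of 5774370 = 4330777.50, rounded up to 4330778; 4,330,778 required, 4,330,950 in favor — approved.
Series C: 3/5 of 99320 = 59592; 59,592 required, 59,559 in favor — not approved.
Series D: 3/4 of 883236 = 662427; 662,427 required, 662,558 in favor — approved.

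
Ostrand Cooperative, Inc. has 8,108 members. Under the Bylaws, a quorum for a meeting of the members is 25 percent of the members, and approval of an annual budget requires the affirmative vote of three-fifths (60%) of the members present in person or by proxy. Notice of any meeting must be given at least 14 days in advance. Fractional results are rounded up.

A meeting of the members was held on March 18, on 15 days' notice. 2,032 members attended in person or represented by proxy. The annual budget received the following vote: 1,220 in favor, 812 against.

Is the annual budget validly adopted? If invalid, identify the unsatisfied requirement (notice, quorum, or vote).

Notice: 15 days given; 14 required. Satisfied.
Quorum: 25% of 8,108 = 2,027; 2,032 present. Satisfied.
Vote: requires three-fifths of those present (2,032); 3/5 of 2032 = 1219.20, rounded up to 1220, so 1,220 needed; 1,220 in favor. Satisfied.

Valid — all requirements satisfied.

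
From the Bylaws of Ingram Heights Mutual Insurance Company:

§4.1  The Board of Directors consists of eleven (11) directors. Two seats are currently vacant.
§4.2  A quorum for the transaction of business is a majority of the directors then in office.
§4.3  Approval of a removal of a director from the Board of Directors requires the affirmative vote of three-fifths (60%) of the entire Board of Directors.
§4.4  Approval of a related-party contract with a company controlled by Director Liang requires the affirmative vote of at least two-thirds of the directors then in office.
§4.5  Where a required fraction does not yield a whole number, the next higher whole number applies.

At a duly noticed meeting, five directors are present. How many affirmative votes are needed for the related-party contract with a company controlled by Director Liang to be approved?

6

The related-party contract with a company controlled by Director Liang requires two-thirds of the directors then in office (9).
2/3 of 9 = 6.
(Only 5 can vote, so the related-party contract with a company controlled by Director Liang cannot pass at this meeting, but the required vote is still 6.)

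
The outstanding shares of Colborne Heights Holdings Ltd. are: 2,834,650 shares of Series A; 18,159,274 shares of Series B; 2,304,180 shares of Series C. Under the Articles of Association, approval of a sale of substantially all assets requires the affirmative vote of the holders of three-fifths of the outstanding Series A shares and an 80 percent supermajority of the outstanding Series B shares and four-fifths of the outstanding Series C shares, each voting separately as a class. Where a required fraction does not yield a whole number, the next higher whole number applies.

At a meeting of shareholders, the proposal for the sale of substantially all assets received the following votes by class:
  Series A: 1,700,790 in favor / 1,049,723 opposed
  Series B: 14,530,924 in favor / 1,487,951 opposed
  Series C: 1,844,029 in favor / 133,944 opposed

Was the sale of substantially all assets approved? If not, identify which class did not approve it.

Approved — every class gave the required vote.

Series A: 3/5 of 2834650 = 1700790; 1,700,790 required, 1,700,790 in favor — approved.
Series B: 4/5 of 18159274 = 14527419.20, rounded up to 14527420; 14,527,420 required, 14,530,924 in favor — approved.
Series C: 4/5 of 2304180 = 1843344; 1,843,344 required, 1,844,029 in favor — approved.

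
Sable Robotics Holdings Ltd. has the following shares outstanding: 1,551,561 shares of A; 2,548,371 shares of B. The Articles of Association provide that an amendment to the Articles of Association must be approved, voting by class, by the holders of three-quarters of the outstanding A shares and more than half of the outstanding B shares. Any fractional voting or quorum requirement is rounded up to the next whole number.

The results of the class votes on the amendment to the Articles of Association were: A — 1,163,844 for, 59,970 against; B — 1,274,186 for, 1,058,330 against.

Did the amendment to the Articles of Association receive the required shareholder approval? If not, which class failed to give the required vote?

Approved — every class gave the required vote.

A: 3/4 of 1551561 = 1163670.75, rounded up to 1163671; 1,163,671 required, 1,163,844 in favor — approved.
B: a majority of 2548371 is 1274186; 1,274,186 required, 1,274,186 in favor — approved.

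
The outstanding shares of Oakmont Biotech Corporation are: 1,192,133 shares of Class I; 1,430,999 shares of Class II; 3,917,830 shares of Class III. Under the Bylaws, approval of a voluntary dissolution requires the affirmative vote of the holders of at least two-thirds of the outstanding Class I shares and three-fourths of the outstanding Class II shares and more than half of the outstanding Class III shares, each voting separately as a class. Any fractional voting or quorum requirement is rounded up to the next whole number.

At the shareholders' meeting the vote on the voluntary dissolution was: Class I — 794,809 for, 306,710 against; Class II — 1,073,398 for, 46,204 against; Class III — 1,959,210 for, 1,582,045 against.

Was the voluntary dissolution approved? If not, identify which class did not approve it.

Approved — every class gave the required vote.

Class I: 2/3 of 1192133 = 794755.33, rounded up to 794756; 794,756 required, 794,809 in favor — approved.
Class II: 3/4 of 1430999 = 1073249.25, rounded up to 1073250; 1,073,250 required, 1,073,398 in favor — approved.
Class III: a majority of 3917830 is 1958916; 1,958,916 required, 1,959,210 in favor — approved.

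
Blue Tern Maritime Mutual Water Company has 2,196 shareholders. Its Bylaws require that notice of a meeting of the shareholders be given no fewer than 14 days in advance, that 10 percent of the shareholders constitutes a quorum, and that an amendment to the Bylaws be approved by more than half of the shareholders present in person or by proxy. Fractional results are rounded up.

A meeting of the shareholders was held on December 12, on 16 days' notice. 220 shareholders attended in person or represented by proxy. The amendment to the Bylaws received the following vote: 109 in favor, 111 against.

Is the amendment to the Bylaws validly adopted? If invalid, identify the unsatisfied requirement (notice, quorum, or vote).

Notice: 16 days given; 14 required. Satisfied.
Quorum: 10% of 2,196 = 219.60, rounded up to 220; 220 present. Satisfied.
Vote: requires a majority of those present (220); a majority of 220 is 111, so 111 needed; 109 in favor. Not satisfied.

Invalid — vote requirement not satisfied.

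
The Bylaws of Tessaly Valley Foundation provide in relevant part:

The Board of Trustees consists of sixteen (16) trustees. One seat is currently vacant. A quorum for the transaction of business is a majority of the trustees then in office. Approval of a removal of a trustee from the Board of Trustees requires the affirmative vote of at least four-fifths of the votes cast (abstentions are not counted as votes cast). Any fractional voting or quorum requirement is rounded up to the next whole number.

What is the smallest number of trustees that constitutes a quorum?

A majority of 15 is 8.

8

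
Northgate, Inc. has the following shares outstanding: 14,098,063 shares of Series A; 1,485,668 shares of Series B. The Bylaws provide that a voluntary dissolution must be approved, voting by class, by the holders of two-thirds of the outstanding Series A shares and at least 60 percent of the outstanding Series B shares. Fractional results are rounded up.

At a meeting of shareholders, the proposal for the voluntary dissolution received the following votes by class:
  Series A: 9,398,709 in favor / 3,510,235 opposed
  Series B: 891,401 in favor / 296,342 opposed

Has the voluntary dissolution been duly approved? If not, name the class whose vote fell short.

Approved — every class gave the required vote.

Series A: 2/3 of 14098063 = 9398708.67, rounded up to 9398709; 9,398,709 required, 9,398,709 in favor — approved.
Series B: 3/5 of 1485668 = 891400.80, rounded up to 891401; 891,401 required, 891,401 in favor — approved.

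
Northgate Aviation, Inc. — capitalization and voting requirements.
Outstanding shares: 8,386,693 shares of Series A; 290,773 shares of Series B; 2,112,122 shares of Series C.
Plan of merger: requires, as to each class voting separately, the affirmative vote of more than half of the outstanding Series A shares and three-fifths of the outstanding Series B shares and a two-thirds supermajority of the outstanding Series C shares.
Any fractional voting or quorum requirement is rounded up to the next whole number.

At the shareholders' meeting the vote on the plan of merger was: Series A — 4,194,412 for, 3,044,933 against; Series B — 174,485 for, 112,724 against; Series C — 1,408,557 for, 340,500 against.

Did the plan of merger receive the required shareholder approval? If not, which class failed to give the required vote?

Series A: a majority of 8386693 is 4193347; 4,193,347 required, 4,194,412 in favor — approved.
Series B: 3/5 of 290773 = 174463.80, rounded up to 174464; 174,464 required, 174,485 in favor — approved.
Series C: 2/3 of 2112122 = 1408081.33, rounded up to 1408082; 1,408,082 required, 1,408,557 in favor — approved.

Approved — every class gave the required vote.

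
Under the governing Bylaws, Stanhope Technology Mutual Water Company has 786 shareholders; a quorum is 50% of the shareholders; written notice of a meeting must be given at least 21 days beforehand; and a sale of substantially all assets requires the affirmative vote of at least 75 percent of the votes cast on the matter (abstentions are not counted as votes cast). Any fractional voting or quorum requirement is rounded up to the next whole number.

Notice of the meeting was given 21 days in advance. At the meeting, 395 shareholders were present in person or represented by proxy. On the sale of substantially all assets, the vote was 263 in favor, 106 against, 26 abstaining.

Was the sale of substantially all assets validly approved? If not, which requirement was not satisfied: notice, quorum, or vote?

Notice: 21 days given; 21 required. Satisfied.
Quorum: 50% of 786 = 393; 395 present. Satisfied.
Vote: requires three-fourths of the votes cast (395 − 26 abstaining = 369); 3/4 of 369 = 276.75, rounded up to 277, so 277 needed; 263 in favor. Not satisfied.

Invalid — vote requirement not satisfied.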